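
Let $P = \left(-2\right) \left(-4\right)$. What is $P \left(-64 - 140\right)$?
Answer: $-1632$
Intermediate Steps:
$P = 8$
$P \left(-64 - 140\right) = 8 \left(-64 - 140\right) = 8 \left(-204\right) = -1632$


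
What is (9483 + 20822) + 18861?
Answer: 49166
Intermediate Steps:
(9483 + 20822) + 18861 = 30305 + 18861 = 49166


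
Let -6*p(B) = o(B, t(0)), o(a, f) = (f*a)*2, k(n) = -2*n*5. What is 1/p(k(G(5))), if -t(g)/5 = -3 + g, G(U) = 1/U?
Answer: ⅒ ≈ 0.10000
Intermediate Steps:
k(n) = -10*n
t(g) = 15 - 5*g (t(g) = -5*(-3 + g) = 15 - 5*g)
o(a, f) = 2*a*f (o(a, f) = (a*f)*2 = 2*a*f)
p(B) = -5*B (p(B) = -B*(15 - 5*0)/3 = -B*(15 + 0)/3 = -B*15/3 = -5*B)
1/p(k(G(5))) = 1/(-(-50)/5) = 1/(-5*(-2)) = 1/10 = ⅒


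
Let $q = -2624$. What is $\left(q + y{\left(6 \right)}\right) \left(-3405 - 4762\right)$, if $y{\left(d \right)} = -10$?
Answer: $21511878$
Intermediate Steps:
$\left(q + y{\left(6 \right)}\right) \left(-3405 - 4762\right) = \left(-2624 - 10\right) \left(-3405 - 4762\right) = \left(-2634\right) \left(-8167\right) = 21511878$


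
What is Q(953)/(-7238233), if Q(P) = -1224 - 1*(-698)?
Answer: 526/7238233 ≈ 7.2670e-5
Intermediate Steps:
Q(P) = -526 (Q(P) = -1224 + 698 = -526)
Q(953)/(-7238233) = -526/(-7238233) = -526*(-1/7238233) = 526/7238233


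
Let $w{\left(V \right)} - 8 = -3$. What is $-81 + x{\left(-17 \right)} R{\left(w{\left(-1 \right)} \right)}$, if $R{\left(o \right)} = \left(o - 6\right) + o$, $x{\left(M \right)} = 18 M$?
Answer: $-1305$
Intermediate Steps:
$w{\left(V \right)} = 5$ ($w{\left(V \right)} = 8 - 3 = 5$)
$R{\left(o \right)} = -6 + 2 o$ ($R{\left(o \right)} = \left(-6 + o\right) + o = -6 + 2 o$)
$-81 + x{\left(-17 \right)} R{\left(w{\left(-1 \right)} \right)} = -81 + 18 \left(-17\right) \left(-6 + 2 \cdot 5\right) = -81 - 306 \left(-6 + 10\right) = -81 - 1224 = -1305$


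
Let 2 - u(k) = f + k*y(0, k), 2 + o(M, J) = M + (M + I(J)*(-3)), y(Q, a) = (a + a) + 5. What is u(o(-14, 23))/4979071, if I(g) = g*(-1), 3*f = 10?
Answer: -9715/14937213 ≈ -0.00065039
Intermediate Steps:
y(Q, a) = 5 + 2*a (y(Q, a) = 2*a + 5 = 5 + 2*a)
f = 10/3 (f = (⅓)*10 = 10/3 ≈ 3.3333)
I(g) = -g
o(M, J) = -2 + 2*M + 3*J (o(M, J) = -2 + (M + (M - J*(-3))) = -2 + (M + (M + 3*J)) = -2 + (2*M + 3*J) = -2 + 2*M + 3*J)
u(k) = -4/3 - k*(5 + 2*k) (u(k) = 2 - (10/3 + k*(5 + 2*k)) = 2 + (-10/3 - k*(5 + 2*k)) = -4/3 - k*(5 + 2*k))
u(o(-14, 23))/4979071 = (-4/3 - (-2 + 2*(-14) + 3*23)*(5 + 2*(-2 + 2*(-14) + 3*23)))/4979071 = (-4/3 - (-2 - 28 + 69)*(5 + 2*(-2 - 28 + 69)))*(1/4979071) = (-4/3 - 1*39*(5 + 2*39))*(1/4979071) = (-4/3 - 1*39*(5 + 78))*(1/4979071) = (-4/3 - 1*39*83)*(1/4979071) = (-4/3 - 3237)*(1/4979071) = -9715/3*1/4979071 = -9715/14937213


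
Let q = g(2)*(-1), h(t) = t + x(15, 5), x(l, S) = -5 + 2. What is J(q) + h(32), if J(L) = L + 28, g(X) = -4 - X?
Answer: 63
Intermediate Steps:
x(l, S) = -3
h(t) = -3 + t (h(t) = t - 3 = -3 + t)
q = 6 (q = (-4 - 1*2)*(-1) = (-4 - 2)*(-1) = -6*(-1) = 6)
J(L) = 28 + L
J(q) + h(32) = (28 + 6) + (-3 + 32) = 34 + 29 = 63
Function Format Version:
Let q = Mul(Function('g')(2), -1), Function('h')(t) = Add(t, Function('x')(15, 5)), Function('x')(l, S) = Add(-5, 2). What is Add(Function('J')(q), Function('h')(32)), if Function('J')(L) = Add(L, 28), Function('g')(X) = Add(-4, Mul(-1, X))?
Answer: 63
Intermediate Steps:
Function('x')(l, S) = -3
Function('h')(t) = Add(-3, t) (Function('h')(t) = Add(t, -3) = Add(-3, t))
q = 6 (q = Mul(Add(-4, Mul(-1, 2)), -1) = Mul(Add(-4, -2), -1) = Mul(-6, -1) = 6)
Function('J')(L) = Add(28, L)
Add(Function('J')(q), Function('h')(32)) = Add(Add(28, 6), Add(-3, 32)) = Add(34, 29) = 63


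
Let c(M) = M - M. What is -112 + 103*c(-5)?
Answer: -112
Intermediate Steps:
c(M) = 0
-112 + 103*c(-5) = -112 + 103*0 = -112 + 0 = -112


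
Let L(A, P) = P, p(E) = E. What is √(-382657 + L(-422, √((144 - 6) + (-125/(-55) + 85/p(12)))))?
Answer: √(-1666853892 + 66*√641883)/66 ≈ 618.58*I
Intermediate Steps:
√(-382657 + L(-422, √((144 - 6) + (-125/(-55) + 85/p(12))))) = √(-382657 + √((144 - 6) + (-125/(-55) + 85/12))) = √(-382657 + √(138 + (-125*(-1/55) + 85*(1/12)))) = √(-382657 + √(138 + (25/11 + 85/12))) = √(-382657 + √(138 + 1235/132)) = √(-382657 + √(19451/132)) = √(-382657 + √641883/66)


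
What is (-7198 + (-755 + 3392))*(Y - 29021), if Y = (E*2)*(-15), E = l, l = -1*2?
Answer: 132091121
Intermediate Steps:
l = -2
E = -2
Y = 60 (Y = -2*2*(-15) = -4*(-15) = 60)
(-7198 + (-755 + 3392))*(Y - 29021) = (-7198 + (-755 + 3392))*(60 - 29021) = (-7198 + 2637)*(-28961) = -4561*(-28961) = 132091121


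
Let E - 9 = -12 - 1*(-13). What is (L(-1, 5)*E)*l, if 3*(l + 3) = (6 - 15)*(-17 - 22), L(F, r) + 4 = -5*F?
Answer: 1140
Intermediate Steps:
L(F, r) = -4 - 5*F
E = 10 (E = 9 + (-12 - 1*(-13)) = 9 + (-12 + 13) = 9 + 1 = 10)
l = 114 (l = -3 + ((6 - 15)*(-17 - 22))/3 = -3 + (-9*(-39))/3 = -3 + (⅓)*351 = -3 + 117 = 114)
(L(-1, 5)*E)*l = ((-4 - 5*(-1))*10)*114 = ((-4 + 5)*10)*114 = (1*10)*114 = 10*114 = 1140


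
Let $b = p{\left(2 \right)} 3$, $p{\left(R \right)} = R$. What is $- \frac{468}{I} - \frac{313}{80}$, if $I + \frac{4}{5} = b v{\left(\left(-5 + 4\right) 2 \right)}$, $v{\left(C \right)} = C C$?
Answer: $- \frac{55877}{2320} \approx -24.085$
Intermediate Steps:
$v{\left(C \right)} = C^{2}$
$b = 6$ ($b = 2 \cdot 3 = 6$)
$I = \frac{116}{5}$ ($I = - \frac{4}{5} + 6 \left(\left(-5 + 4\right) 2\right)^{2} = - \frac{4}{5} + 6 \left(\left(-1\right) 2\right)^{2} = - \frac{4}{5} + 6 \left(-2\right)^{2} = - \frac{4}{5} + 6 \cdot 4 = - \frac{4}{5} + 24 = \frac{116}{5} \approx 23.2$)
$- \frac{468}{I} - \frac{313}{80} = - \frac{468}{\frac{116}{5}} - \frac{313}{80} = \left(-468\right) \frac{5}{116} - \frac{313}{80} = - \frac{585}{29} - \frac{313}{80} = - \frac{55877}{2320}$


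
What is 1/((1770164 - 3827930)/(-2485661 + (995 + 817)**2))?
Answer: -797683/2057766 ≈ -0.38765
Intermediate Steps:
1/((1770164 - 3827930)/(-2485661 + (995 + 817)**2)) = 1/(-2057766/(-2485661 + 1812**2)) = 1/(-2057766/(-2485661 + 3283344)) = 1/(-2057766/797683) = -797683/2057766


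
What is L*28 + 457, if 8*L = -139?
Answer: -59/2 ≈ -29.500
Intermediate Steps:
L = -139/8 (L = (⅛)*(-139) = -139/8 ≈ -17.375)
L*28 + 457 = -139/8*28 + 457 = -973/2 + 457 = -59/2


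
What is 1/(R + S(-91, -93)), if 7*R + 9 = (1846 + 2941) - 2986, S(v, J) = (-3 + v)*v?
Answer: 1/8810 ≈ 0.00011351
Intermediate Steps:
S(v, J) = v*(-3 + v)
R = 256 (R = -9/7 + ((1846 + 2941) - 2986)/7 = -9/7 + (4787 - 2986)/7 = -9/7 + (⅐)*1801 = -9/7 + 1801/7 = 256)
1/(R + S(-91, -93)) = 1/(256 - 91*(-3 - 91)) = 1/(256 - 91*(-94)) = 1/(256 + 8554) = 1/8810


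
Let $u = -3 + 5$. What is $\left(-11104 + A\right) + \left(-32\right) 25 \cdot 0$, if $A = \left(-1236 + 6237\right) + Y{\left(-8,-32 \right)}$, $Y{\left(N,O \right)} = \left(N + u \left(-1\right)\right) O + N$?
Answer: $-5791$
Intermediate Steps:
$u = 2$
$Y{\left(N,O \right)} = N + O \left(-2 + N\right)$ ($Y{\left(N,O \right)} = \left(N + 2 \left(-1\right)\right) O + N = \left(N - 2\right) O + N = \left(-2 + N\right) O + N = O \left(-2 + N\right) + N = N + O \left(-2 + N\right)$)
$A = 5313$ ($A = \left(-1236 + 6237\right) - -312 = 5001 + \left(-8 + 64 + 256\right) = 5001 + 312 = 5313$)
$\left(-11104 + A\right) + \left(-32\right) 25 \cdot 0 = \left(-11104 + 5313\right) + \left(-32\right) 25 \cdot 0 = -5791 - 0 = -5791 + 0 = -5791$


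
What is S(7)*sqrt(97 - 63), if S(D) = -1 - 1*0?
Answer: -sqrt(34) ≈ -5.8309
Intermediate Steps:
S(D) = -1 (S(D) = -1 + 0 = -1)
S(7)*sqrt(97 - 63) = -sqrt(97 - 63) = -sqrt(34)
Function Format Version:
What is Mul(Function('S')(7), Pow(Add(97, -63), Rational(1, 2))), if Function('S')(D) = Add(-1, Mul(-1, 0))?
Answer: Mul(-1, Pow(34, Rational(1, 2))) ≈ -5.8309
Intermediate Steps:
Function('S')(D) = -1 (Function('S')(D) = Add(-1, 0) = -1)
Mul(Function('S')(7), Pow(Add(97, -63), Rational(1, 2))) = Mul(-1, Pow(Add(97, -63), Rational(1, 2))) = Mul(-1, Pow(34, Rational(1, 2)))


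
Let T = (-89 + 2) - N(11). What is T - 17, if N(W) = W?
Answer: -115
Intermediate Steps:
T = -98 (T = (-89 + 2) - 1*11 = -87 - 11 = -98)
T - 17 = -98 - 17 = -115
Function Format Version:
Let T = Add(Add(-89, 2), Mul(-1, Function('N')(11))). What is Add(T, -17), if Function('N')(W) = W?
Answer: -115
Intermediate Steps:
T = -98 (T = Add(Add(-89, 2), Mul(-1, 11)) = Add(-87, -11) = -98)
Add(T, -17) = Add(-98, -17) = -115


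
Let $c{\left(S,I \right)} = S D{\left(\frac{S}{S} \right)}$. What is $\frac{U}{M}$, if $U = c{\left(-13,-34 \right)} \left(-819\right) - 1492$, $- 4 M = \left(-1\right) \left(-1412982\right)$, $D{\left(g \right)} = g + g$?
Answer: $- \frac{39604}{706491} \approx -0.056057$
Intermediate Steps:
$D{\left(g \right)} = 2 g$
$M = - \frac{706491}{2}$ ($M = - \frac{\left(-1\right) \left(-1412982\right)}{4} = \left(- \frac{1}{4}\right) 1412982 = - \frac{706491}{2} \approx -3.5325 \cdot 10^{5}$)
$c{\left(S,I \right)} = 2 S$ ($c{\left(S,I \right)} = S 2 \frac{S}{S} = S 2 \cdot 1 = S 2 = 2 S$)
$U = 19802$ ($U = 2 \left(-13\right) \left(-819\right) - 1492 = \left(-26\right) \left(-819\right) - 1492 = 21294 - 1492 = 19802$)
$\frac{U}{M} = \frac{19802}{- \frac{706491}{2}} = 19802 \left(- \frac{2}{706491}\right) = - \frac{39604}{706491}$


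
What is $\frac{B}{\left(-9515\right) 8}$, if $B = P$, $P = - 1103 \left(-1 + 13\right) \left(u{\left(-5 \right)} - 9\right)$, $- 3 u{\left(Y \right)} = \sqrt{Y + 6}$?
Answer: $- \frac{15442}{9515} \approx -1.6229$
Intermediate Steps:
$u{\left(Y \right)} = - \frac{\sqrt{6 + Y}}{3}$ ($u{\left(Y \right)} = - \frac{\sqrt{Y + 6}}{3} = - \frac{\sqrt{6 + Y}}{3}$)
$P = 123536$ ($P = - 1103 \left(-1 + 13\right) \left(- \frac{\sqrt{6 - 5}}{3} - 9\right) = - 1103 \cdot 12 \left(- \frac{\sqrt{1}}{3} - 9\right) = - 1103 \cdot 12 \left(\left(- \frac{1}{3}\right) 1 - 9\right) = - 1103 \cdot 12 \left(- \frac{1}{3} - 9\right) = - 1103 \cdot 12 \left(- \frac{28}{3}\right) = \left(-1103\right) \left(-112\right) = 123536$)
$B = 123536$
$\frac{B}{\left(-9515\right) 8} = \frac{123536}{\left(-9515\right) 8} = \frac{123536}{-76120} = 123536 \left(- \frac{1}{76120}\right) = - \frac{15442}{9515}$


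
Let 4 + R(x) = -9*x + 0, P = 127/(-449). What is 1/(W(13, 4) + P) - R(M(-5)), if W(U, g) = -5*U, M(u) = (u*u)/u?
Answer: -1202241/29312 ≈ -41.015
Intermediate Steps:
M(u) = u (M(u) = u²/u = u)
P = -127/449 (P = 127*(-1/449) = -127/449 ≈ -0.28285)
R(x) = -4 - 9*x (R(x) = -4 + (-9*x + 0) = -4 - 9*x)
1/(W(13, 4) + P) - R(M(-5)) = 1/(-5*13 - 127/449) - (-4 - 9*(-5)) = 1/(-65 - 127/449) - (-4 + 45) = 1/(-29312/449) - 1*41 = -449/29312 - 41 = -1202241/29312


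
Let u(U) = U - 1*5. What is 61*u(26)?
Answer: 1281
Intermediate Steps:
u(U) = -5 + U (u(U) = U - 5 = -5 + U)
61*u(26) = 61*(-5 + 26) = 61*21 = 1281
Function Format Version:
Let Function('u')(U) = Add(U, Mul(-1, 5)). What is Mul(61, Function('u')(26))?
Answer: 1281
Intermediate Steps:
Function('u')(U) = Add(-5, U) (Function('u')(U) = Add(U, -5) = Add(-5, U))
Mul(61, Function('u')(26)) = Mul(61, Add(-5, 26)) = Mul(61, 21) = 1281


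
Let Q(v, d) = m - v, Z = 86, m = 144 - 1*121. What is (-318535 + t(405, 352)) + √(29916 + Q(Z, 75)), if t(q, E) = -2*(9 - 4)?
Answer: -318545 + 3*√3317 ≈ -3.1837e+5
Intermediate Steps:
m = 23 (m = 144 - 121 = 23)
Q(v, d) = 23 - v
t(q, E) = -10 (t(q, E) = -2*5 = -10)
(-318535 + t(405, 352)) + √(29916 + Q(Z, 75)) = (-318535 - 10) + √(29916 + (23 - 1*86)) = -318545 + √(29916 + (23 - 86)) = -318545 + √(29916 - 63) = -318545 + √29853 = -318545 + 3*√3317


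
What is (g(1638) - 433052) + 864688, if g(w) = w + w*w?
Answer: 3116318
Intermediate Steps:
g(w) = w + w²
(g(1638) - 433052) + 864688 = (1638*(1 + 1638) - 433052) + 864688 = (1638*1639 - 433052) + 864688 = (2684682 - 433052) + 864688 = 2251630 + 864688 = 3116318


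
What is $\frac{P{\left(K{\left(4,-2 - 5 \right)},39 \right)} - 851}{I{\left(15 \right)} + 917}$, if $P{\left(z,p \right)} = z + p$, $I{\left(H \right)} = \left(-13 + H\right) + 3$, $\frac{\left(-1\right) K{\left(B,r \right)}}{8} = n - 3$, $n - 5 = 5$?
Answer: $- \frac{434}{461} \approx -0.94143$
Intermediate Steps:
$n = 10$ ($n = 5 + 5 = 10$)
$K{\left(B,r \right)} = -56$ ($K{\left(B,r \right)} = - 8 \left(10 - 3\right) = \left(-8\right) 7 = -56$)
$I{\left(H \right)} = -10 + H$
$P{\left(z,p \right)} = p + z$
$\frac{P{\left(K{\left(4,-2 - 5 \right)},39 \right)} - 851}{I{\left(15 \right)} + 917} = \frac{\left(39 - 56\right) - 851}{\left(-10 + 15\right) + 917} = \frac{-17 - 851}{5 + 917} = - \frac{868}{922} = \left(-868\right) \frac{1}{922} = - \frac{434}{461}$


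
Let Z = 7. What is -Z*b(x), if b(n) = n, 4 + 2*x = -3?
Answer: 49/2 ≈ 24.500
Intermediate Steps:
x = -7/2 (x = -2 + (1/2)*(-3) = -2 - 3/2 = -7/2 ≈ -3.5000)
-Z*b(x) = -7*(-7)/2 = -1*(-49/2) = 49/2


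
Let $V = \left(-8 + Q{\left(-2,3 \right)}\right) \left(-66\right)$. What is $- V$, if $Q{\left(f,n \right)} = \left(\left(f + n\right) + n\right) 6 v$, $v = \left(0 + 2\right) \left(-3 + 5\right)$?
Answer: $5808$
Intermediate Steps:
$v = 4$ ($v = 2 \cdot 2 = 4$)
$Q{\left(f,n \right)} = 24 f + 48 n$ ($Q{\left(f,n \right)} = \left(\left(f + n\right) + n\right) 6 \cdot 4 = \left(f + 2 n\right) 6 \cdot 4 = \left(6 f + 12 n\right) 4 = 24 f + 48 n$)
$V = -5808$ ($V = \left(-8 + \left(24 \left(-2\right) + 48 \cdot 3\right)\right) \left(-66\right) = \left(-8 + \left(-48 + 144\right)\right) \left(-66\right) = \left(-8 + 96\right) \left(-66\right) = 88 \left(-66\right) = -5808$)
$- V = \left(-1\right) \left(-5808\right) = 5808$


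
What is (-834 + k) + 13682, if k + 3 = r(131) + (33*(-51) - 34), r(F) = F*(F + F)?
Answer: 45450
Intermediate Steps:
r(F) = 2*F² (r(F) = F*(2*F) = 2*F²)
k = 32602 (k = -3 + (2*131² + (33*(-51) - 34)) = -3 + (2*17161 + (-1683 - 34)) = -3 + (34322 - 1717) = -3 + 32605 = 32602)
(-834 + k) + 13682 = (-834 + 32602) + 13682 = 31768 + 13682 = 45450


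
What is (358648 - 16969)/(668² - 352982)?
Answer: 341679/93242 ≈ 3.6644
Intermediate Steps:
(358648 - 16969)/(668² - 352982) = 341679/(446224 - 352982) = 341679/93242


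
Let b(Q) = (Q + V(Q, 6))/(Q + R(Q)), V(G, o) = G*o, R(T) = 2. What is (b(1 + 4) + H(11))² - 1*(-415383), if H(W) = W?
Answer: 415639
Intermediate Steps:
b(Q) = 7*Q/(2 + Q) (b(Q) = (Q + Q*6)/(Q + 2) = (Q + 6*Q)/(2 + Q) = (7*Q)/(2 + Q) = 7*Q/(2 + Q))
(b(1 + 4) + H(11))² - 1*(-415383) = (7*(1 + 4)/(2 + (1 + 4)) + 11)² - 1*(-415383) = (7*5/(2 + 5) + 11)² + 415383 = (7*5/7 + 11)² + 415383 = (7*5*(⅐) + 11)² + 415383 = (5 + 11)² + 415383 = 16² + 415383 = 256 + 415383 = 415639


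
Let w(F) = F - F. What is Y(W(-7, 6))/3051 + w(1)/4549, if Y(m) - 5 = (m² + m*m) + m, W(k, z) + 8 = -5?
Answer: 110/1017 ≈ 0.10816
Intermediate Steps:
w(F) = 0
W(k, z) = -13 (W(k, z) = -8 - 5 = -13)
Y(m) = 5 + m + 2*m² (Y(m) = 5 + ((m² + m*m) + m) = 5 + ((m² + m²) + m) = 5 + (2*m² + m) = 5 + (m + 2*m²) = 5 + m + 2*m²)
Y(W(-7, 6))/3051 + w(1)/4549 = (5 - 13 + 2*(-13)²)/3051 + 0/4549 = (5 - 13 + 2*169)*(1/3051) + 0*(1/4549) = (5 - 13 + 338)*(1/3051) + 0 = 330*(1/3051) + 0 = 110/1017 + 0 = 110/1017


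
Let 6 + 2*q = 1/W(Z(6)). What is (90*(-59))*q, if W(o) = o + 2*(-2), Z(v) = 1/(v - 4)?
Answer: 116820/7 ≈ 16689.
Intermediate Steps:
Z(v) = 1/(-4 + v)
W(o) = -4 + o (W(o) = o - 4 = -4 + o)
q = -22/7 (q = -3 + 1/(2*(-4 + 1/(-4 + 6))) = -3 + 1/(2*(-4 + 1/2)) = -3 + 1/(2*(-7/2)) = -3 + (1/2)*(-2/7) = -3 - 1/7 = -22/7 ≈ -3.1429)
(90*(-59))*q = (90*(-59))*(-22/7) = -5310*(-22/7) = 116820/7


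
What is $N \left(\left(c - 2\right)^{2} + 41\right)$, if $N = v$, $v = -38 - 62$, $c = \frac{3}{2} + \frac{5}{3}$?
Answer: $- \frac{38125}{9} \approx -4236.1$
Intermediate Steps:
$c = \frac{19}{6}$ ($c = 3 \cdot \frac{1}{2} + 5 \cdot \frac{1}{3} = \frac{3}{2} + \frac{5}{3} = \frac{19}{6} \approx 3.1667$)
$v = -100$ ($v = -38 - 62 = -100$)
$N = -100$
$N \left(\left(c - 2\right)^{2} + 41\right) = - 100 \left(\left(\frac{19}{6} - 2\right)^{2} + 41\right) = - 100 \left(\left(\frac{7}{6}\right)^{2} + 41\right) = - 100 \left(\frac{49}{36} + 41\right) = \left(-100\right) \frac{1525}{36} = - \frac{38125}{9}$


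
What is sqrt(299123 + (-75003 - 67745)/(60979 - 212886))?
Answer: sqrt(6902505258079263)/151907 ≈ 546.92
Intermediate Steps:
sqrt(299123 + (-75003 - 67745)/(60979 - 212886)) = sqrt(299123 - 142748/(-151907)) = sqrt(299123 - 142748*(-1/151907)) = sqrt(299123 + 142748/151907) = sqrt(45439020309/151907) = sqrt(6902505258079263)/151907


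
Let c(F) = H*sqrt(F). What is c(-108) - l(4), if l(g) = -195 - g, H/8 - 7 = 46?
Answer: 199 + 2544*I*sqrt(3) ≈ 199.0 + 4406.3*I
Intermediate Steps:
H = 424 (H = 56 + 8*46 = 56 + 368 = 424)
c(F) = 424*sqrt(F)
c(-108) - l(4) = 424*sqrt(-108) - (-195 - 1*4) = 424*(6*I*sqrt(3)) - (-195 - 4) = 2544*I*sqrt(3) - 1*(-199) = 2544*I*sqrt(3) + 199 = 199 + 2544*I*sqrt(3)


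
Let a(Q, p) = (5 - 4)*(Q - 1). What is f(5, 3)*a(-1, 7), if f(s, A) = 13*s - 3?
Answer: -124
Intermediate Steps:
a(Q, p) = -1 + Q (a(Q, p) = 1*(-1 + Q) = -1 + Q)
f(s, A) = -3 + 13*s
f(5, 3)*a(-1, 7) = (-3 + 13*5)*(-1 - 1) = (-3 + 65)*(-2) = 62*(-2) = -124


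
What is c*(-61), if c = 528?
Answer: -32208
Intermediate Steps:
c*(-61) = 528*(-61) = -32208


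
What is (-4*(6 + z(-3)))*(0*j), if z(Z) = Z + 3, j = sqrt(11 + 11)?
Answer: 0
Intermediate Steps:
j = sqrt(22) ≈ 4.6904
z(Z) = 3 + Z
(-4*(6 + z(-3)))*(0*j) = (-4*(6 + (3 - 3)))*(0*sqrt(22)) = -4*(6 + 0)*0 = -4*6*0 = -24*0 = 0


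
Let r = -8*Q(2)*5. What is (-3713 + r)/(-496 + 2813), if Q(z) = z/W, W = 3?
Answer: -11219/6951 ≈ -1.6140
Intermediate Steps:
Q(z) = z/3
r = -80/3 (r = -8*2/3*5 = -8*⅔*5 = -16/3*5 = -80/3 ≈ -26.667)
(-3713 + r)/(-496 + 2813) = (-3713 - 80/3)/(-496 + 2813) = -11219/3/2317 = -11219/3*1/2317 = -11219/6951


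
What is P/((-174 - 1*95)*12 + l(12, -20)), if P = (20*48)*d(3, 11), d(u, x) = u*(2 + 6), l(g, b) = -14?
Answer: -11520/1621 ≈ -7.1067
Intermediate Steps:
d(u, x) = 8*u (d(u, x) = u*8 = 8*u)
P = 23040 (P = (20*48)*(8*3) = 960*24 = 23040)
P/((-174 - 1*95)*12 + l(12, -20)) = 23040/((-174 - 1*95)*12 - 14) = 23040/((-174 - 95)*12 - 14) = 23040/(-269*12 - 14) = 23040/(-3228 - 14) = 23040/(-3242) = 23040*(-1/3242) = -11520/1621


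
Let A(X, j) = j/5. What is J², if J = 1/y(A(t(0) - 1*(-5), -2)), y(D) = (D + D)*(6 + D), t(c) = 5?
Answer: 625/12544 ≈ 0.049825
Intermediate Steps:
A(X, j) = j/5 (A(X, j) = j*(⅕) = j/5)
y(D) = 2*D*(6 + D) (y(D) = (2*D)*(6 + D) = 2*D*(6 + D))
J = -25/112 (J = 1/(2*((⅕)*(-2))*(6 + (⅕)*(-2))) = 1/(2*(-⅖)*(6 - ⅖)) = 1/(2*(-⅖)*(28/5)) = 1/(-112/25) = -25/112 ≈ -0.22321)
J² = (-25/112)² = 625/12544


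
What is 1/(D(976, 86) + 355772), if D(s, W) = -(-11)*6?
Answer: 1/355838 ≈ 2.8103e-6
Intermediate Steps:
D(s, W) = 66 (D(s, W) = -1*(-66) = 66)
1/(D(976, 86) + 355772) = 1/(66 + 355772) = 1/355838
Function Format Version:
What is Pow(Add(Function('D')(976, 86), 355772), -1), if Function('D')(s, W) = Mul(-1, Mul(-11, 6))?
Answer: Rational(1, 355838) ≈ 2.8103e-6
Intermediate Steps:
Function('D')(s, W) = 66 (Function('D')(s, W) = Mul(-1, -66) = 66)
Pow(Add(Function('D')(976, 86), 355772), -1) = Pow(Add(66, 355772), -1) = Pow(355838, -1) = Rational(1, 355838)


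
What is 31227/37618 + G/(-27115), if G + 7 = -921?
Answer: 4343003/5024690 ≈ 0.86433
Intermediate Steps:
G = -928 (G = -7 - 921 = -928)
31227/37618 + G/(-27115) = 31227/37618 - 928/(-27115) = 31227*(1/37618) - 928*(-1/27115) = 4461/5374 + 32/935 = 4343003/5024690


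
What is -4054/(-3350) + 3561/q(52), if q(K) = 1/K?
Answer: 310165127/1675 ≈ 1.8517e+5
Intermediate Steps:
-4054/(-3350) + 3561/q(52) = -4054/(-3350) + 3561/(1/52) = -4054*(-1/3350) + 3561/(1/52) = 2027/1675 + 3561*52 = 2027/1675 + 185172 = 310165127/1675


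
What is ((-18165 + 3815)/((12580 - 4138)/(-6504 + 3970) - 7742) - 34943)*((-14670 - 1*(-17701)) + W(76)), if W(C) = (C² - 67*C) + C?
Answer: -2184693940299/16493 ≈ -1.3246e+8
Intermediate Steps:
W(C) = C² - 66*C
((-18165 + 3815)/((12580 - 4138)/(-6504 + 3970) - 7742) - 34943)*((-14670 - 1*(-17701)) + W(76)) = ((-18165 + 3815)/((12580 - 4138)/(-6504 + 3970) - 7742) - 34943)*((-14670 - 1*(-17701)) + 76*(-66 + 76)) = (-14350/(8442/(-2534) - 7742) - 34943)*((-14670 + 17701) + 76*10) = (-14350/(8442*(-1/2534) - 7742) - 34943)*(3031 + 760) = (-14350/(-603/181 - 7742) - 34943)*3791 = (-14350/(-1401905/181) - 34943)*3791 = (-14350*(-181/1401905) - 34943)*3791 = (519470/280381 - 34943)*3791 = -9796833813/280381*3791 = -2184693940299/16493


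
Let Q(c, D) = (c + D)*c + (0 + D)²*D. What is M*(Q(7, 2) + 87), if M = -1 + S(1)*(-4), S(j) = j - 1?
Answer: -158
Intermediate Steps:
S(j) = -1 + j
M = -1 (M = -1 + (-1 + 1)*(-4) = -1 + 0*(-4) = -1 + 0 = -1)
Q(c, D) = D³ + c*(D + c) (Q(c, D) = (D + c)*c + D²*D = c*(D + c) + D³ = D³ + c*(D + c))
M*(Q(7, 2) + 87) = -((2³ + 7² + 2*7) + 87) = -((8 + 49 + 14) + 87) = -(71 + 87) = -1*158 = -158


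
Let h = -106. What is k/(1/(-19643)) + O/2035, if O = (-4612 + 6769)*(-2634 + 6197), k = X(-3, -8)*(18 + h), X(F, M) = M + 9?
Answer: 3525353831/2035 ≈ 1.7324e+6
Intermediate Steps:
X(F, M) = 9 + M
k = -88 (k = (9 - 8)*(18 - 106) = 1*(-88) = -88)
O = 7685391 (O = 2157*3563 = 7685391)
k/(1/(-19643)) + O/2035 = -88/(1/(-19643)) + 7685391/2035 = -88/(-1/19643) + 7685391*(1/2035) = -88*(-19643) + 7685391/2035 = 1728584 + 7685391/2035 = 3525353831/2035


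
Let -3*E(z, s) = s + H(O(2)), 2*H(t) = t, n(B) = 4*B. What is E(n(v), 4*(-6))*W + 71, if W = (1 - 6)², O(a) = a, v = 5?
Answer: 788/3 ≈ 262.67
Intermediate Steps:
H(t) = t/2
E(z, s) = -⅓ - s/3 (E(z, s) = -(s + (½)*2)/3 = -(s + 1)/3 = -(1 + s)/3 = -⅓ - s/3)
W = 25 (W = (-5)² = 25)
E(n(v), 4*(-6))*W + 71 = (-⅓ - 4*(-6)/3)*25 + 71 = (-⅓ - ⅓*(-24))*25 + 71 = (-⅓ + 8)*25 + 71 = (23/3)*25 + 71 = 575/3 + 71 = 788/3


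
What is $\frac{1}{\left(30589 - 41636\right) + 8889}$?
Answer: $- \frac{1}{2158} \approx -0.00046339$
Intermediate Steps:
$\frac{1}{\left(30589 - 41636\right) + 8889} = \frac{1}{-11047 + 8889} = \frac{1}{-2158} = - \frac{1}{2158}$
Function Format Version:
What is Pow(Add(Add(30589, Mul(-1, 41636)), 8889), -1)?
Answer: Rational(-1, 2158) ≈ -0.00046339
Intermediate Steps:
Pow(Add(Add(30589, Mul(-1, 41636)), 8889), -1) = Pow(Add(Add(30589, -41636), 8889), -1) = Pow(Add(-11047, 8889), -1) = Pow(-2158, -1) = Rational(-1, 2158)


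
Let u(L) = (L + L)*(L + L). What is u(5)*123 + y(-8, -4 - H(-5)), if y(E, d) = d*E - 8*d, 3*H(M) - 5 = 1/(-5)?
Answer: 61948/5 ≈ 12390.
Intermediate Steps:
H(M) = 8/5 (H(M) = 5/3 + (⅓)/(-5) = 5/3 + (⅓)*(-⅕) = 5/3 - 1/15 = 8/5)
y(E, d) = -8*d + E*d (y(E, d) = E*d - 8*d = -8*d + E*d)
u(L) = 4*L² (u(L) = (2*L)*(2*L) = 4*L²)
u(5)*123 + y(-8, -4 - H(-5)) = (4*5²)*123 + (-4 - 1*8/5)*(-8 - 8) = (4*25)*123 + (-4 - 8/5)*(-16) = 100*123 - 28/5*(-16) = 12300 + 448/5 = 61948/5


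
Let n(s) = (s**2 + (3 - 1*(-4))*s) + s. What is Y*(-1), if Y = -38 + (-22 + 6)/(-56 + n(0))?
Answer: 264/7 ≈ 37.714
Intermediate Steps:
n(s) = s**2 + 8*s (n(s) = (s**2 + (3 + 4)*s) + s = (s**2 + 7*s) + s = s**2 + 8*s)
Y = -264/7 (Y = -38 + (-22 + 6)/(-56 + 0*(8 + 0)) = -38 - 16/(-56 + 0*8) = -38 - 16/(-56 + 0) = -38 - 16/(-56) = -38 - 16*(-1/56) = -38 + 2/7 = -264/7 ≈ -37.714)
Y*(-1) = -264/7*(-1) = 264/7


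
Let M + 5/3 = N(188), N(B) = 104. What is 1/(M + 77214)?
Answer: 3/231949 ≈ 1.2934e-5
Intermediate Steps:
M = 307/3 (M = -5/3 + 104 = 307/3 ≈ 102.33)
1/(M + 77214) = 1/(307/3 + 77214) = 1/(231949/3) = 3/231949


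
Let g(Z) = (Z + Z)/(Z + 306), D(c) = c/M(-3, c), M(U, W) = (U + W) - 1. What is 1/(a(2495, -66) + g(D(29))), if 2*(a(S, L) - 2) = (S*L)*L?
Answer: 7679/41728546106 ≈ 1.8402e-7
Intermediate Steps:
M(U, W) = -1 + U + W
D(c) = c/(-4 + c) (D(c) = c/(-1 - 3 + c) = c/(-4 + c))
g(Z) = 2*Z/(306 + Z) (g(Z) = (2*Z)/(306 + Z) = 2*Z/(306 + Z))
a(S, L) = 2 + S*L²/2 (a(S, L) = 2 + ((S*L)*L)/2 = 2 + ((L*S)*L)/2 = 2 + (S*L²)/2 = 2 + S*L²/2)
1/(a(2495, -66) + g(D(29))) = 1/((2 + (½)*2495*(-66)²) + 2*(29/(-4 + 29))/(306 + 29/(-4 + 29))) = 1/((2 + (½)*2495*4356) + 2*(29/25)/(306 + 29/25)) = 1/((2 + 5434110) + 2*(29*(1/25))/(306 + 29*(1/25))) = 1/(5434112 + 2*(29/25)/(306 + 29/25)) = 1/(5434112 + 2*(29/25)/(7679/25)) = 1/(5434112 + 2*(29/25)*(25/7679)) = 1/(5434112 + 58/7679) = 1/(41728546106/7679) = 7679/41728546106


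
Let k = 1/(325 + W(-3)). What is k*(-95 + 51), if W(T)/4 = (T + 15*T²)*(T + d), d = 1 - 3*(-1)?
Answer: -44/853 ≈ -0.051583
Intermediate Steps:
d = 4 (d = 1 + 3 = 4)
W(T) = 4*(4 + T)*(T + 15*T²) (W(T) = 4*((T + 15*T²)*(T + 4)) = 4*((T + 15*T²)*(4 + T)) = 4*((4 + T)*(T + 15*T²)) = 4*(4 + T)*(T + 15*T²))
k = 1/853 (k = 1/(325 + 4*(-3)*(4 + 15*(-3)² + 61*(-3))) = 1/(325 + 4*(-3)*(4 + 15*9 - 183)) = 1/(325 + 4*(-3)*(4 + 135 - 183)) = 1/(325 + 4*(-3)*(-44)) = 1/(325 + 528) = 1/853 ≈ 0.0011723)
k*(-95 + 51) = (-95 + 51)/853 = (1/853)*(-44) = -44/853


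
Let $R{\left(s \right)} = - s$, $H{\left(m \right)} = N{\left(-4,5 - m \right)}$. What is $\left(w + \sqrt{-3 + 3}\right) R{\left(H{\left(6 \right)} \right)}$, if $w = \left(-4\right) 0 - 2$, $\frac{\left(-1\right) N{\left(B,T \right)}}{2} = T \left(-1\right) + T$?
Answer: $0$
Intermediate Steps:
$N{\left(B,T \right)} = 0$ ($N{\left(B,T \right)} = - 2 \left(T \left(-1\right) + T\right) = - 2 \left(- T + T\right) = \left(-2\right) 0 = 0$)
$H{\left(m \right)} = 0$
$w = -2$ ($w = 0 - 2 = -2$)
$\left(w + \sqrt{-3 + 3}\right) R{\left(H{\left(6 \right)} \right)} = \left(-2 + \sqrt{-3 + 3}\right) \left(\left(-1\right) 0\right) = \left(-2 + \sqrt{0}\right) 0 = \left(-2 + 0\right) 0 = \left(-2\right) 0 = 0$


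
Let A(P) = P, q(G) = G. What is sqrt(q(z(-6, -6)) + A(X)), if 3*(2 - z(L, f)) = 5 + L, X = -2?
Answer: sqrt(3)/3 ≈ 0.57735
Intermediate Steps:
z(L, f) = 1/3 - L/3 (z(L, f) = 2 - (5 + L)/3 = 2 + (-5/3 - L/3) = 1/3 - L/3)
sqrt(q(z(-6, -6)) + A(X)) = sqrt((1/3 - 1/3*(-6)) - 2) = sqrt((1/3 + 2) - 2) = sqrt(7/3 - 2) = sqrt(1/3) = sqrt(3)/3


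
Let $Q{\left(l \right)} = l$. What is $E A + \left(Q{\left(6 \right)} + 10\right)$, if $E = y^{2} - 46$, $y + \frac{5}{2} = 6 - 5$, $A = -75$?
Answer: $\frac{13189}{4} \approx 3297.3$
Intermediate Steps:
$y = - \frac{3}{2}$ ($y = - \frac{5}{2} + \left(6 - 5\right) = - \frac{5}{2} + 1 = - \frac{3}{2} \approx -1.5$)
$E = - \frac{175}{4}$ ($E = \left(- \frac{3}{2}\right)^{2} - 46 = \frac{9}{4} - 46 = - \frac{175}{4} \approx -43.75$)
$E A + \left(Q{\left(6 \right)} + 10\right) = \left(- \frac{175}{4}\right) \left(-75\right) + \left(6 + 10\right) = \frac{13125}{4} + 16 = \frac{13189}{4}$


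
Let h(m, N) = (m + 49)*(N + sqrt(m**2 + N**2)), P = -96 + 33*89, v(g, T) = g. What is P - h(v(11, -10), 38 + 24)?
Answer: -879 - 60*sqrt(3965) ≈ -4657.1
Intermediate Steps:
P = 2841 (P = -96 + 2937 = 2841)
h(m, N) = (49 + m)*(N + sqrt(N**2 + m**2))
P - h(v(11, -10), 38 + 24) = 2841 - (49*(38 + 24) + 49*sqrt((38 + 24)**2 + 11**2) + (38 + 24)*11 + 11*sqrt((38 + 24)**2 + 11**2)) = 2841 - (49*62 + 49*sqrt(62**2 + 121) + 62*11 + 11*sqrt(62**2 + 121)) = 2841 - (3038 + 49*sqrt(3844 + 121) + 682 + 11*sqrt(3844 + 121)) = 2841 - (3038 + 49*sqrt(3965) + 682 + 11*sqrt(3965)) = 2841 - (3720 + 60*sqrt(3965)) = 2841 + (-3720 - 60*sqrt(3965)) = -879 - 60*sqrt(3965)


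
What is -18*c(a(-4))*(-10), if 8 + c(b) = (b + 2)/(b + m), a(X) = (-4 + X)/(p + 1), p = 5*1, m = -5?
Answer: -27720/19 ≈ -1458.9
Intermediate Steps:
p = 5
a(X) = -2/3 + X/6 (a(X) = (-4 + X)/(5 + 1) = (-4 + X)/6 = (-4 + X)*(1/6) = -2/3 + X/6)
c(b) = -8 + (2 + b)/(-5 + b) (c(b) = -8 + (b + 2)/(b - 5) = -8 + (2 + b)/(-5 + b))
-18*c(a(-4))*(-10) = -126*(6 - (-2/3 + (1/6)*(-4)))/(-5 + (-2/3 + (1/6)*(-4)))*(-10) = -126*(6 - (-2/3 - 2/3))/(-5 + (-2/3 - 2/3))*(-10) = -126*(6 - 1*(-4/3))/(-5 - 4/3)*(-10) = -126*(6 + 4/3)/(-19/3)*(-10) = -126*(-3)*22/(19*3)*(-10) = -18*(-154/19)*(-10) = (2772/19)*(-10) = -27720/19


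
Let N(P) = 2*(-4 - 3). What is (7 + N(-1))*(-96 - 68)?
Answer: 1148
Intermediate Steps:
N(P) = -14 (N(P) = 2*(-7) = -14)
(7 + N(-1))*(-96 - 68) = (7 - 14)*(-96 - 68) = -7*(-164) = 1148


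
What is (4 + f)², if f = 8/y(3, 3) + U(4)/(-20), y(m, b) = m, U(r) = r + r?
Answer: 8836/225 ≈ 39.271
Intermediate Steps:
U(r) = 2*r
f = 34/15 (f = 8/3 + (2*4)/(-20) = 8*(⅓) + 8*(-1/20) = 8/3 - ⅖ = 34/15 ≈ 2.2667)
(4 + f)² = (4 + 34/15)² = (94/15)² = 8836/225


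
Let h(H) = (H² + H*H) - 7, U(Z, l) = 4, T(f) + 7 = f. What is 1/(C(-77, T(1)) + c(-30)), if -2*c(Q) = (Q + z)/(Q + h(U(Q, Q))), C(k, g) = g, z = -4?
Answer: -5/47 ≈ -0.10638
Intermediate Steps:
T(f) = -7 + f
h(H) = -7 + 2*H² (h(H) = (H² + H²) - 7 = 2*H² - 7 = -7 + 2*H²)
c(Q) = -(-4 + Q)/(2*(25 + Q)) (c(Q) = -(Q - 4)/(2*(Q + (-7 + 2*4²))) = -(-4 + Q)/(2*(Q + (-7 + 2*16))) = -(-4 + Q)/(2*(Q + (-7 + 32))) = -(-4 + Q)/(2*(Q + 25)) = -(-4 + Q)/(2*(25 + Q)))
1/(C(-77, T(1)) + c(-30)) = 1/((-7 + 1) + (4 - 1*(-30))/(2*(25 - 30))) = 1/(-6 + (½)*(4 + 30)/(-5)) = 1/(-6 + (½)*(-⅕)*34) = 1/(-6 - 17/5) = 1/(-47/5) = -5/47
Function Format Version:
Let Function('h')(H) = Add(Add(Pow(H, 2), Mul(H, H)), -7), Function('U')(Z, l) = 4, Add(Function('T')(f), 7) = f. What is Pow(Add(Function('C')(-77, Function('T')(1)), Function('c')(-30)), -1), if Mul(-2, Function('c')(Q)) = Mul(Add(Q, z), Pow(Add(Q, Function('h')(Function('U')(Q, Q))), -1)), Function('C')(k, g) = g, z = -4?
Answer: Rational(-5, 47) ≈ -0.10638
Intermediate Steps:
Function('T')(f) = Add(-7, f)
Function('h')(H) = Add(-7, Mul(2, Pow(H, 2))) (Function('h')(H) = Add(Add(Pow(H, 2), Pow(H, 2)), -7) = Add(Mul(2, Pow(H, 2)), -7) = Add(-7, Mul(2, Pow(H, 2))))
Function('c')(Q) = Mul(Rational(-1, 2), Pow(Add(25, Q), -1), Add(-4, Q)) (Function('c')(Q) = Mul(Rational(-1, 2), Mul(Add(Q, -4), Pow(Add(Q, Add(-7, Mul(2, Pow(4, 2)))), -1))) = Mul(Rational(-1, 2), Mul(Add(-4, Q), Pow(Add(Q, Add(-7, Mul(2, 16))), -1))) = Mul(Rational(-1, 2), Mul(Add(-4, Q), Pow(Add(Q, Add(-7, 32)), -1))) = Mul(Rational(-1, 2), Mul(Add(-4, Q), Pow(Add(Q, 25), -1))) = Mul(Rational(-1, 2), Mul(Add(-4, Q), Pow(Add(25, Q), -1))) = Mul(Rational(-1, 2), Mul(Pow(Add(25, Q), -1), Add(-4, Q))) = Mul(Rational(-1, 2), Pow(Add(25, Q), -1), Add(-4, Q)))
Pow(Add(Function('C')(-77, Function('T')(1)), Function('c')(-30)), -1) = Pow(Add(Add(-7, 1), Mul(Rational(1, 2), Pow(Add(25, -30), -1), Add(4, Mul(-1, -30)))), -1) = Pow(Add(-6, Mul(Rational(1, 2), Pow(-5, -1), Add(4, 30))), -1) = Pow(Add(-6, Mul(Rational(1, 2), Rational(-1, 5), 34)), -1) = Pow(Add(-6, Rational(-17, 5)), -1) = Pow(Rational(-47, 5), -1) = Rational(-5, 47)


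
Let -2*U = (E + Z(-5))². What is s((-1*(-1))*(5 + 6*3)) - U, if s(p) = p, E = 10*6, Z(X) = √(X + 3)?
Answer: 1822 + 60*I*√2 ≈ 1822.0 + 84.853*I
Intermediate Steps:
Z(X) = √(3 + X)
E = 60
U = -(60 + I*√2)²/2 (U = -(60 + √(3 - 5))²/2 = -(60 + √(-2))²/2 = -(60 + I*√2)²/2 ≈ -1799.0 - 84.853*I)
s((-1*(-1))*(5 + 6*3)) - U = (-1*(-1))*(5 + 6*3) - (-1799 - 60*I*√2) = 1*(5 + 18) + (1799 + 60*I*√2) = 1*23 + (1799 + 60*I*√2) = 23 + (1799 + 60*I*√2) = 1822 + 60*I*√2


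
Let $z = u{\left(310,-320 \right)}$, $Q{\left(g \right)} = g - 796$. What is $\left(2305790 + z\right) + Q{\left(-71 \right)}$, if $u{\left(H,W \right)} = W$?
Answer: $2304603$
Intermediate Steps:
$Q{\left(g \right)} = -796 + g$
$z = -320$
$\left(2305790 + z\right) + Q{\left(-71 \right)} = \left(2305790 - 320\right) - 867 = 2305470 - 867 = 2304603$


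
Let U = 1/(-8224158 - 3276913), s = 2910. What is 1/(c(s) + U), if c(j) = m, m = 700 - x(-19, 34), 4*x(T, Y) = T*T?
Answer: 46004284/28051112165 ≈ 0.0016400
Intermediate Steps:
x(T, Y) = T**2/4 (x(T, Y) = (T*T)/4 = T**2/4)
U = -1/11501071 (U = 1/(-11501071) = -1/11501071 ≈ -8.6948e-8)
m = 2439/4 (m = 700 - (-19)**2/4 = 700 - 361/4 = 2439/4 ≈ 609.75)
c(j) = 2439/4
1/(c(s) + U) = 1/(2439/4 - 1/11501071) = 1/(28051112165/46004284) = 46004284/28051112165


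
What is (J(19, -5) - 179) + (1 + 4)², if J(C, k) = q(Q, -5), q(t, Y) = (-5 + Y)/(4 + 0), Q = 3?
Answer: -313/2 ≈ -156.50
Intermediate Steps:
q(t, Y) = -5/4 + Y/4 (q(t, Y) = (-5 + Y)/4 = (-5 + Y)*(¼) = -5/4 + Y/4)
J(C, k) = -5/2 (J(C, k) = -5/4 + (¼)*(-5) = -5/4 - 5/4 = -5/2)
(J(19, -5) - 179) + (1 + 4)² = (-5/2 - 179) + (1 + 4)² = -363/2 + 5² = -363/2 + 25 = -313/2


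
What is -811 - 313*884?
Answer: -277503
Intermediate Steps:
-811 - 313*884 = -811 - 276692 = -277503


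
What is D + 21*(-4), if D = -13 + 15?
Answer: -82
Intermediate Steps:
D = 2
D + 21*(-4) = 2 + 21*(-4) = 2 - 84 = -82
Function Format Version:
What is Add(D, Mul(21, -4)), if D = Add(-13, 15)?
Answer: -82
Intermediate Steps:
D = 2
Add(D, Mul(21, -4)) = Add(2, Mul(21, -4)) = Add(2, -84) = -82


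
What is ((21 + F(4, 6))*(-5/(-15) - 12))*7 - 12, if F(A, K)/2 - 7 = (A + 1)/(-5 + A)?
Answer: -6161/3 ≈ -2053.7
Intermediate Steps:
F(A, K) = 14 + 2*(1 + A)/(-5 + A) (F(A, K) = 14 + 2*((A + 1)/(-5 + A)) = 14 + 2*((1 + A)/(-5 + A)) = 14 + 2*(1 + A)/(-5 + A))
((21 + F(4, 6))*(-5/(-15) - 12))*7 - 12 = ((21 + 4*(-17 + 4*4)/(-5 + 4))*(-5/(-15) - 12))*7 - 12 = ((21 + 4*(-17 + 16)/(-1))*(-5*(-1/15) - 12))*7 - 12 = ((21 + 4*(-1)*(-1))*(⅓ - 12))*7 - 12 = ((21 + 4)*(-35/3))*7 - 12 = (25*(-35/3))*7 - 12 = -875/3*7 - 12 = -6125/3 - 12 = -6161/3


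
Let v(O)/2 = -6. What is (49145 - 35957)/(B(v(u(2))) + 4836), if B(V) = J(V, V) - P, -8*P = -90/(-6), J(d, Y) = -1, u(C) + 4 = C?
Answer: 105504/38695 ≈ 2.7266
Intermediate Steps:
u(C) = -4 + C
v(O) = -12 (v(O) = 2*(-6) = -12)
P = -15/8 (P = -(-45)/(4*(-6)) = -(-45)*(-1)/(4*6) = -⅛*15 = -15/8 ≈ -1.8750)
B(V) = 7/8 (B(V) = -1 - 1*(-15/8) = -1 + 15/8 = 7/8)
(49145 - 35957)/(B(v(u(2))) + 4836) = (49145 - 35957)/(7/8 + 4836) = 13188/(38695/8) = 13188*(8/38695) = 105504/38695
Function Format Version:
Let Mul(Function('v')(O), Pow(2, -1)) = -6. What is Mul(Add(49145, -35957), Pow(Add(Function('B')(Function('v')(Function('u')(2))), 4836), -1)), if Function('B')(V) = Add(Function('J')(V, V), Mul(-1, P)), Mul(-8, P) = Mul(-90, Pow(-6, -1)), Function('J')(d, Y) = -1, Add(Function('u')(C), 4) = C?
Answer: Rational(105504, 38695) ≈ 2.7266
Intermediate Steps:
Function('u')(C) = Add(-4, C)
Function('v')(O) = -12 (Function('v')(O) = Mul(2, -6) = -12)
P = Rational(-15, 8) (P = Mul(Rational(-1, 8), Mul(-90, Pow(-6, -1))) = Mul(Rational(-1, 8), Mul(-90, Rational(-1, 6))) = Mul(Rational(-1, 8), 15) = Rational(-15, 8) ≈ -1.8750)
Function('B')(V) = Rational(7, 8) (Function('B')(V) = Add(-1, Mul(-1, Rational(-15, 8))) = Add(-1, Rational(15, 8)) = Rational(7, 8))
Mul(Add(49145, -35957), Pow(Add(Function('B')(Function('v')(Function('u')(2))), 4836), -1)) = Mul(Add(49145, -35957), Pow(Add(Rational(7, 8), 4836), -1)) = Mul(13188, Pow(Rational(38695, 8), -1)) = Mul(13188, Rational(8, 38695)) = Rational(105504, 38695)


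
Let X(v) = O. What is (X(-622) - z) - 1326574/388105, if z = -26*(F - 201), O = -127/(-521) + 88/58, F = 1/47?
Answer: -1440601784729277/275602286915 ≈ -5227.1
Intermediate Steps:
F = 1/47 ≈ 0.021277
O = 26607/15109 (O = -127*(-1/521) + 88*(1/58) = 127/521 + 44/29 = 26607/15109 ≈ 1.7610)
X(v) = 26607/15109
z = 245596/47 (z = -26*(1/47 - 201) = -26*(-9446/47) = 245596/47 ≈ 5225.4)
(X(-622) - z) - 1326574/388105 = (26607/15109 - 1*245596/47) - 1326574/388105 = (26607/15109 - 245596/47) - 1326574/388105 = -3709459435/710123 - 1*1326574/388105 = -3709459435/710123 - 1326574/388105 = -1440601784729277/275602286915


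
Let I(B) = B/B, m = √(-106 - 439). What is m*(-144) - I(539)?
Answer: -1 - 144*I*√545 ≈ -1.0 - 3361.7*I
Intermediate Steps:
m = I*√545 (m = √(-545) = I*√545 ≈ 23.345*I)
I(B) = 1
m*(-144) - I(539) = (I*√545)*(-144) - 1*1 = -144*I*√545 - 1 = -1 - 144*I*√545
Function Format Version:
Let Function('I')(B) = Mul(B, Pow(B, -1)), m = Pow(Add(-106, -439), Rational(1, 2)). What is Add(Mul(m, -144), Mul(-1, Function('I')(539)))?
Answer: Add(-1, Mul(-144, I, Pow(545, Rational(1, 2)))) ≈ Add(-1.0000, Mul(-3361.7, I))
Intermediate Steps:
m = Mul(I, Pow(545, Rational(1, 2))) (m = Pow(-545, Rational(1, 2)) = Mul(I, Pow(545, Rational(1, 2))) ≈ Mul(23.345, I))
Function('I')(B) = 1
Add(Mul(m, -144), Mul(-1, Function('I')(539))) = Add(Mul(Mul(I, Pow(545, Rational(1, 2))), -144), Mul(-1, 1)) = Add(Mul(-144, I, Pow(545, Rational(1, 2))), -1) = Add(-1, Mul(-144, I, Pow(545, Rational(1, 2))))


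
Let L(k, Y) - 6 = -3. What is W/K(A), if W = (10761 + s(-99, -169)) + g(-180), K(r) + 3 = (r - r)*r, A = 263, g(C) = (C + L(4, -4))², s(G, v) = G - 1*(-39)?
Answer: -14010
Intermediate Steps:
L(k, Y) = 3 (L(k, Y) = 6 - 3 = 3)
s(G, v) = 39 + G (s(G, v) = G + 39 = 39 + G)
g(C) = (3 + C)² (g(C) = (C + 3)² = (3 + C)²)
K(r) = -3 (K(r) = -3 + (r - r)*r = -3 + 0*r = -3 + 0 = -3)
W = 42030 (W = (10761 + (39 - 99)) + (3 - 180)² = (10761 - 60) + (-177)² = 10701 + 31329 = 42030)
W/K(A) = 42030/(-3) = 42030*(-⅓) = -14010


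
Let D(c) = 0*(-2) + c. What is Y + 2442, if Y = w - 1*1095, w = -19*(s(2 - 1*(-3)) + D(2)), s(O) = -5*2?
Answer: 1499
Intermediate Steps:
D(c) = c (D(c) = 0 + c = c)
s(O) = -10
w = 152 (w = -19*(-10 + 2) = -19*(-8) = 152)
Y = -943 (Y = 152 - 1*1095 = 152 - 1095 = -943)
Y + 2442 = -943 + 2442 = 1499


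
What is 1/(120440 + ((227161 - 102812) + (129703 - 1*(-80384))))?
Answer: 1/454876 ≈ 2.1984e-6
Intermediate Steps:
1/(120440 + ((227161 - 102812) + (129703 - 1*(-80384)))) = 1/(120440 + (124349 + (129703 + 80384))) = 1/(120440 + (124349 + 210087)) = 1/(120440 + 334436) = 1/454876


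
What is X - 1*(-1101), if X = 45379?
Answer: 46480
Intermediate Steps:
X - 1*(-1101) = 45379 - 1*(-1101) = 45379 + 1101 = 46480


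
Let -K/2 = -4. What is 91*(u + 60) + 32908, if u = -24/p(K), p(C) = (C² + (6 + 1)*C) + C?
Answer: 613615/16 ≈ 38351.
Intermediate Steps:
K = 8 (K = -2*(-4) = 8)
p(C) = C² + 8*C (p(C) = (C² + 7*C) + C = C² + 8*C)
u = -3/16 (u = -24/(8*(8 + 8)) = -24/(8*16) = -24/128 = -1*3/16 = -3/16 ≈ -0.18750)
91*(u + 60) + 32908 = 91*(-3/16 + 60) + 32908 = 91*(957/16) + 32908 = 87087/16 + 32908 = 613615/16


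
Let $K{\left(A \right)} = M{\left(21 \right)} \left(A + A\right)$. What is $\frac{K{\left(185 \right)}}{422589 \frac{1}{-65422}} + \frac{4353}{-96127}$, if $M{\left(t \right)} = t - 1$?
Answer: $- \frac{46539111925517}{40622212803} \approx -1145.7$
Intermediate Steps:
$M{\left(t \right)} = -1 + t$
$K{\left(A \right)} = 40 A$ ($K{\left(A \right)} = \left(-1 + 21\right) \left(A + A\right) = 20 \cdot 2 A = 40 A$)
$\frac{K{\left(185 \right)}}{422589 \frac{1}{-65422}} + \frac{4353}{-96127} = \frac{40 \cdot 185}{422589 \frac{1}{-65422}} + \frac{4353}{-96127} = \frac{7400}{422589 \left(- \frac{1}{65422}\right)} + 4353 \left(- \frac{1}{96127}\right) = \frac{7400}{- \frac{422589}{65422}} - \frac{4353}{96127} = 7400 \left(- \frac{65422}{422589}\right) - \frac{4353}{96127} = - \frac{484122800}{422589} - \frac{4353}{96127} = - \frac{46539111925517}{40622212803}$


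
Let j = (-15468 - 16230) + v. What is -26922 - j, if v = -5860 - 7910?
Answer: 18546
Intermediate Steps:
v = -13770
j = -45468 (j = (-15468 - 16230) - 13770 = -31698 - 13770 = -45468)
-26922 - j = -26922 - 1*(-45468) = -26922 + 45468 = 18546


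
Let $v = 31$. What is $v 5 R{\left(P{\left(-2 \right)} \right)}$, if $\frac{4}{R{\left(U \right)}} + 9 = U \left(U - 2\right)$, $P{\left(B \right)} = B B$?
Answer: $-620$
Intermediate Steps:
$P{\left(B \right)} = B^{2}$
$R{\left(U \right)} = \frac{4}{-9 + U \left(-2 + U\right)}$ ($R{\left(U \right)} = \frac{4}{-9 + U \left(U - 2\right)} = \frac{4}{-9 + U \left(-2 + U\right)}$)
$v 5 R{\left(P{\left(-2 \right)} \right)} = 31 \cdot 5 \frac{4}{-9 + \left(\left(-2\right)^{2}\right)^{2} - 2 \left(-2\right)^{2}} = 155 \frac{4}{-9 + 4^{2} - 8} = 155 \frac{4}{-9 + 16 - 8} = 155 \frac{4}{-1} = 155 \cdot 4 \left(-1\right) = 155 \left(-4\right) = -620$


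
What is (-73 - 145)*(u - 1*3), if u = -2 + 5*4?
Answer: -3270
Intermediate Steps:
u = 18 (u = -2 + 20 = 18)
(-73 - 145)*(u - 1*3) = (-73 - 145)*(18 - 1*3) = -218*(18 - 3) = -218*15 = -3270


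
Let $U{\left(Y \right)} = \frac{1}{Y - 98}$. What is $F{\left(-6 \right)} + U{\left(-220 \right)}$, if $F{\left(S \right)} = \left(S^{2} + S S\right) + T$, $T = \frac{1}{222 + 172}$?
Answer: $\frac{2255237}{31323} \approx 71.999$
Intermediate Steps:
$T = \frac{1}{394} \approx 0.0025381$
$F{\left(S \right)} = \frac{1}{394} + 2 S^{2}$ ($F{\left(S \right)} = \left(S^{2} + S S\right) + \frac{1}{394} = \left(S^{2} + S^{2}\right) + \frac{1}{394} = 2 S^{2} + \frac{1}{394} = \frac{1}{394} + 2 S^{2}$)
$U{\left(Y \right)} = \frac{1}{-98 + Y}$
$F{\left(-6 \right)} + U{\left(-220 \right)} = \left(\frac{1}{394} + 2 \left(-6\right)^{2}\right) + \frac{1}{-98 - 220} = \left(\frac{1}{394} + 2 \cdot 36\right) + \frac{1}{-318} = \left(\frac{1}{394} + 72\right) - \frac{1}{318} = \frac{28369}{394} - \frac{1}{318} = \frac{2255237}{31323}$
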